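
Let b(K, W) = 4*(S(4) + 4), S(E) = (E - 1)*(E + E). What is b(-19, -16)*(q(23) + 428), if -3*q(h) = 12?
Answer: 47488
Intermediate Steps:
q(h) = -4 (q(h) = -⅓*12 = -4)
S(E) = 2*E*(-1 + E) (S(E) = (-1 + E)*(2*E) = 2*E*(-1 + E))
b(K, W) = 112 (b(K, W) = 4*(2*4*(-1 + 4) + 4) = 4*(2*4*3 + 4) = 4*(24 + 4) = 4*28 = 112)
b(-19, -16)*(q(23) + 428) = 112*(-4 + 428) = 112*424 = 47488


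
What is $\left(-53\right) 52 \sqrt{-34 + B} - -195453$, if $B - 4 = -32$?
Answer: $195453 - 2756 i \sqrt{62} \approx 1.9545 \cdot 10^{5} - 21701.0 i$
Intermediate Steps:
$B = -28$ ($B = 4 - 32 = -28$)
$\left(-53\right) 52 \sqrt{-34 + B} - -195453 = \left(-53\right) 52 \sqrt{-34 - 28} - -195453 = - 2756 \sqrt{-62} + 195453 = - 2756 i \sqrt{62} + 195453 = 195453 - 2756 i \sqrt{62}$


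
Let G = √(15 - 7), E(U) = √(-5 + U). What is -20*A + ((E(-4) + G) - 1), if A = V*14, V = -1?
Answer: 279 + 2*√2 + 3*I ≈ 281.83 + 3.0*I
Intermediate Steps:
G = 2*√2 (G = √8 = 2*√2 ≈ 2.8284)
A = -14 (A = -1*14 = -14)
-20*A + ((E(-4) + G) - 1) = -20*(-14) + ((√(-5 - 4) + 2*√2) - 1) = 280 + ((√(-9) + 2*√2) - 1) = 280 + ((3*I + 2*√2) - 1) = 280 + ((2*√2 + 3*I) - 1) = 280 + (-1 + 2*√2 + 3*I) = 279 + 2*√2 + 3*I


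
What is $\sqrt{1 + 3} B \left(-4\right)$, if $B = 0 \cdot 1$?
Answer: $0$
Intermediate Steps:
$B = 0$
$\sqrt{1 + 3} B \left(-4\right) = \sqrt{1 + 3} \cdot 0 \left(-4\right) = \sqrt{4} \cdot 0 \left(-4\right) = 2 \cdot 0 \left(-4\right) = 0 \left(-4\right) = 0$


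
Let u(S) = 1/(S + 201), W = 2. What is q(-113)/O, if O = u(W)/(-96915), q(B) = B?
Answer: 2223133185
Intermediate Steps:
u(S) = 1/(201 + S)
O = -1/19673745 (O = 1/((201 + 2)*(-96915)) = -1/96915/203 = (1/203)*(-1/96915) = -1/19673745 ≈ -5.0829e-8)
q(-113)/O = -113/(-1/19673745) = -113*(-19673745) = 2223133185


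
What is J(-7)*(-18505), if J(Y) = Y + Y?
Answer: 259070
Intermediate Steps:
J(Y) = 2*Y
J(-7)*(-18505) = (2*(-7))*(-18505) = -14*(-18505) = 259070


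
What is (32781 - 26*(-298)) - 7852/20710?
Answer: 419673869/10355 ≈ 40529.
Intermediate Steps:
(32781 - 26*(-298)) - 7852/20710 = (32781 + 7748) - 7852*1/20710 = 40529 - 3926/10355 = 419673869/10355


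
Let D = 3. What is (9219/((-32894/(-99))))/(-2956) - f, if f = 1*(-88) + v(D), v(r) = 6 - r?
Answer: 8264033759/97234664 ≈ 84.991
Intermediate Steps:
f = -85 (f = 1*(-88) + (6 - 1*3) = -88 + (6 - 3) = -88 + 3 = -85)
(9219/((-32894/(-99))))/(-2956) - f = (9219/((-32894/(-99))))/(-2956) - 1*(-85) = (9219/((-32894*(-1/99))))*(-1/2956) + 85 = (9219/(32894/99))*(-1/2956) + 85 = (9219*(99/32894))*(-1/2956) + 85 = (912681/32894)*(-1/2956) + 85 = -912681/97234664 + 85 = 8264033759/97234664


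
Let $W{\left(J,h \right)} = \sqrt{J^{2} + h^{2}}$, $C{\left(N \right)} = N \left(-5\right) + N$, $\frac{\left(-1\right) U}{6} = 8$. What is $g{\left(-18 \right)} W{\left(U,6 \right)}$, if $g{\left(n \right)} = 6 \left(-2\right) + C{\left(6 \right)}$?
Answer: $- 216 \sqrt{65} \approx -1741.4$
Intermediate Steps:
$U = -48$ ($U = \left(-6\right) 8 = -48$)
$C{\left(N \right)} = - 4 N$ ($C{\left(N \right)} = - 5 N + N = - 4 N$)
$g{\left(n \right)} = -36$ ($g{\left(n \right)} = 6 \left(-2\right) - 24 = -12 - 24 = -36$)
$g{\left(-18 \right)} W{\left(U,6 \right)} = - 36 \sqrt{\left(-48\right)^{2} + 6^{2}} = - 36 \sqrt{2304 + 36} = - 36 \sqrt{2340} = - 36 \cdot 6 \sqrt{65} = - 216 \sqrt{65}$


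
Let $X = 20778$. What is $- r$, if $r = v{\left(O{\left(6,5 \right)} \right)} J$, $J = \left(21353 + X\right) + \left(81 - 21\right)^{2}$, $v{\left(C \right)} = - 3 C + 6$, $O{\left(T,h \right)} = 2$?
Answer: $0$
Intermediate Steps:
$v{\left(C \right)} = 6 - 3 C$
$J = 45731$ ($J = \left(21353 + 20778\right) + \left(81 - 21\right)^{2} = 42131 + 60^{2} = 42131 + 3600 = 45731$)
$r = 0$ ($r = \left(6 - 6\right) 45731 = 0 \cdot 45731 = 0$)
$- r = \left(-1\right) 0 = 0$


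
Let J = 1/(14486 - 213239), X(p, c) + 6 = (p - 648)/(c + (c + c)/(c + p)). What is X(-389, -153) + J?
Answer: 129254891/160989930 ≈ 0.80288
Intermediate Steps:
X(p, c) = -6 + (-648 + p)/(c + 2*c/(c + p)) (X(p, c) = -6 + (p - 648)/(c + (c + c)/(c + p)) = -6 + (-648 + p)/(c + (2*c)/(c + p)) = -6 + (-648 + p)/(c + 2*c/(c + p)))
J = -1/198753 (J = 1/(-198753) = -1/198753 ≈ -5.0314e-6)
X(-389, -153) + J = ((-389)² - 660*(-153) - 648*(-389) - 6*(-153)² - 5*(-153)*(-389))/((-153)*(2 - 153 - 389)) - 1/198753 = -1/153*(151321 + 100980 + 252072 - 6*23409 - 297585)/(-540) - 1/198753 = -1/153*(-1/540)*(151321 + 100980 + 252072 - 140454 - 297585) - 1/198753 = -1/153*(-1/540)*66334 - 1/198753 = 1951/2430 - 1/198753 = 129254891/160989930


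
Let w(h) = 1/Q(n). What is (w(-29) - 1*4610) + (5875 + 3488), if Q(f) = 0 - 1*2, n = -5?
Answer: 9505/2 ≈ 4752.5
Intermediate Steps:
Q(f) = -2 (Q(f) = 0 - 2 = -2)
w(h) = -1/2 (w(h) = 1/(-2) = -1/2)
(w(-29) - 1*4610) + (5875 + 3488) = (-1/2 - 1*4610) + (5875 + 3488) = (-1/2 - 4610) + 9363 = -9221/2 + 9363 = 9505/2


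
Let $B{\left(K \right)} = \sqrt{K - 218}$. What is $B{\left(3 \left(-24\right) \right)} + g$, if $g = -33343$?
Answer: $-33343 + i \sqrt{290} \approx -33343.0 + 17.029 i$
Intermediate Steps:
$B{\left(K \right)} = \sqrt{-218 + K}$
$B{\left(3 \left(-24\right) \right)} + g = \sqrt{-218 + 3 \left(-24\right)} - 33343 = \sqrt{-218 - 72} - 33343 = \sqrt{-290} - 33343 = i \sqrt{290} - 33343 = -33343 + i \sqrt{290}$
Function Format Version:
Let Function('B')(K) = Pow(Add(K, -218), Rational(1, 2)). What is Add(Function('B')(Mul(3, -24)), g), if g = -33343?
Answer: Add(-33343, Mul(I, Pow(290, Rational(1, 2)))) ≈ Add(-33343., Mul(17.029, I))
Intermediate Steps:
Function('B')(K) = Pow(Add(-218, K), Rational(1, 2))
Add(Function('B')(Mul(3, -24)), g) = Add(Pow(Add(-218, Mul(3, -24)), Rational(1, 2)), -33343) = Add(Pow(Add(-218, -72), Rational(1, 2)), -33343) = Add(Pow(-290, Rational(1, 2)), -33343) = Add(Mul(I, Pow(290, Rational(1, 2))), -33343) = Add(-33343, Mul(I, Pow(290, Rational(1, 2))))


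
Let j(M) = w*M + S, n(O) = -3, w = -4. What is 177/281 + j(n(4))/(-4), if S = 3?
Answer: -3507/1124 ≈ -3.1201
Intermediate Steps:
j(M) = 3 - 4*M (j(M) = -4*M + 3 = 3 - 4*M)
177/281 + j(n(4))/(-4) = 177/281 + (3 - 4*(-3))/(-4) = 177*(1/281) + (3 + 12)*(-¼) = 177/281 + 15*(-¼) = 177/281 - 15/4 = -3507/1124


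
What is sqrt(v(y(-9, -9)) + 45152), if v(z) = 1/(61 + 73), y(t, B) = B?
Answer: 13*sqrt(4797334)/134 ≈ 212.49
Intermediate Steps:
v(z) = 1/134
sqrt(v(y(-9, -9)) + 45152) = sqrt(1/134 + 45152) = sqrt(6050369/134) = 13*sqrt(4797334)/134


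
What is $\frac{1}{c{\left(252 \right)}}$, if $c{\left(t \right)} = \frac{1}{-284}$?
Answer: $-284$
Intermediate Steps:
$c{\left(t \right)} = - \frac{1}{284}$
$\frac{1}{c{\left(252 \right)}} = \frac{1}{- \frac{1}{284}} = -284$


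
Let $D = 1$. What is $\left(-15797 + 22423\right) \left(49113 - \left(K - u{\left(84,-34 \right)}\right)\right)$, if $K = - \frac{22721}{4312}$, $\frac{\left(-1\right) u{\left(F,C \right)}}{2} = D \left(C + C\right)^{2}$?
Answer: $\frac{569572951113}{2156} \approx 2.6418 \cdot 10^{8}$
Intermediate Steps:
$u{\left(F,C \right)} = - 8 C^{2}$ ($u{\left(F,C \right)} = - 2 \cdot 1 \left(C + C\right)^{2} = - 2 \cdot 1 \left(2 C\right)^{2} = - 2 \cdot 1 \cdot 4 C^{2} = - 2 \cdot 4 C^{2} = - 8 C^{2}$)
$K = - \frac{22721}{4312}$ ($K = \left(-22721\right) \frac{1}{4312} = - \frac{22721}{4312} \approx -5.2692$)
$\left(-15797 + 22423\right) \left(49113 - \left(K - u{\left(84,-34 \right)}\right)\right) = \left(-15797 + 22423\right) \left(49113 - \left(- \frac{22721}{4312} + 8 \left(-34\right)^{2}\right)\right) = 6626 \left(49113 + \left(\left(-8\right) 1156 + \frac{22721}{4312}\right)\right) = 6626 \left(49113 + \left(-9248 + \frac{22721}{4312}\right)\right) = 6626 \left(49113 - \frac{39854655}{4312}\right) = 6626 \cdot \frac{171920601}{4312} = \frac{569572951113}{2156}$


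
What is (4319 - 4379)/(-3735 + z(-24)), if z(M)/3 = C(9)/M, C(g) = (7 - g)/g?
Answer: 2160/134459 ≈ 0.016064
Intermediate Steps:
C(g) = (7 - g)/g
z(M) = -2/(3*M) (z(M) = 3*(((7 - 1*9)/9)/M) = 3*(((7 - 9)/9)/M) = 3*(((⅑)*(-2))/M) = 3*(-2/(9*M)) = -2/(3*M))
(4319 - 4379)/(-3735 + z(-24)) = (4319 - 4379)/(-3735 - ⅔/(-24)) = -60/(-3735 - ⅔*(-1/24)) = -60/(-3735 + 1/36) = -60/(-134459/36) = -60*(-36/134459) = 2160/134459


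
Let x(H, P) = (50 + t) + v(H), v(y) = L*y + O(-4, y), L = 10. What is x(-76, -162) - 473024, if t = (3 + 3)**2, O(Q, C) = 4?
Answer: -473694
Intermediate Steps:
t = 36 (t = 6**2 = 36)
v(y) = 4 + 10*y (v(y) = 10*y + 4 = 4 + 10*y)
x(H, P) = 90 + 10*H (x(H, P) = (50 + 36) + (4 + 10*H) = 86 + (4 + 10*H) = 90 + 10*H)
x(-76, -162) - 473024 = (90 + 10*(-76)) - 473024 = (90 - 760) - 473024 = -670 - 473024 = -473694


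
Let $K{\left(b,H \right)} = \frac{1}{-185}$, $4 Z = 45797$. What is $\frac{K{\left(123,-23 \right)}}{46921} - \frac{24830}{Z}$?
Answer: $- \frac{862135883997}{397535591845} \approx -2.1687$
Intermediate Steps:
$Z = \frac{45797}{4}$ ($Z = \frac{1}{4} \cdot 45797 = \frac{45797}{4} \approx 11449.0$)
$K{\left(b,H \right)} = - \frac{1}{185}$
$\frac{K{\left(123,-23 \right)}}{46921} - \frac{24830}{Z} = - \frac{1}{185 \cdot 46921} - \frac{24830}{\frac{45797}{4}} = \left(- \frac{1}{185}\right) \frac{1}{46921} - \frac{99320}{45797} = - \frac{1}{8680385} - \frac{99320}{45797} = - \frac{862135883997}{397535591845}$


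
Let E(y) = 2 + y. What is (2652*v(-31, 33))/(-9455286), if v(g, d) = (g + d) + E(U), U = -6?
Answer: 884/1575881 ≈ 0.00056096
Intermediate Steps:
v(g, d) = -4 + d + g (v(g, d) = (g + d) + (2 - 6) = (d + g) - 4 = -4 + d + g)
(2652*v(-31, 33))/(-9455286) = (2652*(-4 + 33 - 31))/(-9455286) = (2652*(-2))*(-1/9455286) = -5304*(-1/9455286) = 884/1575881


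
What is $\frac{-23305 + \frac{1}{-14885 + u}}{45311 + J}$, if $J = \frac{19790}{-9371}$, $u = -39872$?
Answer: $- \frac{11958444483706}{23249252234387} \approx -0.51436$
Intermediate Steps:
$J = - \frac{19790}{9371}$ ($J = 19790 \left(- \frac{1}{9371}\right) = - \frac{19790}{9371} \approx -2.1118$)
$\frac{-23305 + \frac{1}{-14885 + u}}{45311 + J} = \frac{-23305 + \frac{1}{-14885 - 39872}}{45311 - \frac{19790}{9371}} = \frac{-23305 + \frac{1}{-54757}}{\frac{424589591}{9371}} = \left(-23305 - \frac{1}{54757}\right) \frac{9371}{424589591} = \left(- \frac{1276111886}{54757}\right) \frac{9371}{424589591} = - \frac{11958444483706}{23249252234387}$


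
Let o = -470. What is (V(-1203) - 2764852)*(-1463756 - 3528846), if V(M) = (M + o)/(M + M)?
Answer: 16605973990447939/1203 ≈ 1.3804e+13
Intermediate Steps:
V(M) = (-470 + M)/(2*M) (V(M) = (M - 470)/(M + M) = (-470 + M)/((2*M)) = (-470 + M)*(1/(2*M)) = (-470 + M)/(2*M))
(V(-1203) - 2764852)*(-1463756 - 3528846) = ((½)*(-470 - 1203)/(-1203) - 2764852)*(-1463756 - 3528846) = ((½)*(-1/1203)*(-1673) - 2764852)*(-4992602) = (1673/2406 - 2764852)*(-4992602) = -6652232239/2406*(-4992602) = 16605973990447939/1203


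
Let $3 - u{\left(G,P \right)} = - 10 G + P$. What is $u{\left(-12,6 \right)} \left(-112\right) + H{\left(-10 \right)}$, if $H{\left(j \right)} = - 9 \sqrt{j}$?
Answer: $13776 - 9 i \sqrt{10} \approx 13776.0 - 28.461 i$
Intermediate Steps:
$u{\left(G,P \right)} = 3 - P + 10 G$ ($u{\left(G,P \right)} = 3 - \left(- 10 G + P\right) = 3 - \left(P - 10 G\right) = 3 + \left(- P + 10 G\right) = 3 - P + 10 G$)
$u{\left(-12,6 \right)} \left(-112\right) + H{\left(-10 \right)} = \left(3 - 6 + 10 \left(-12\right)\right) \left(-112\right) - 9 \sqrt{-10} = \left(3 - 6 - 120\right) \left(-112\right) - 9 i \sqrt{10} = \left(-123\right) \left(-112\right) - 9 i \sqrt{10} = 13776 - 9 i \sqrt{10}$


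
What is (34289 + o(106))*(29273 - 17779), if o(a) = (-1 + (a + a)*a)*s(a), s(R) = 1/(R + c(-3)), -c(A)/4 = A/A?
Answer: 20229146903/51 ≈ 3.9665e+8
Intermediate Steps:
c(A) = -4 (c(A) = -4*A/A = -4*1 = -4)
s(R) = 1/(-4 + R) (s(R) = 1/(R - 4) = 1/(-4 + R))
o(a) = (-1 + 2*a**2)/(-4 + a) (o(a) = (-1 + (a + a)*a)/(-4 + a) = (-1 + (2*a)*a)/(-4 + a) = (-1 + 2*a**2)/(-4 + a))
(34289 + o(106))*(29273 - 17779) = (34289 + (-1 + 2*106**2)/(-4 + 106))*(29273 - 17779) = (34289 + (-1 + 2*11236)/102)*11494 = (34289 + (-1 + 22472)/102)*11494 = (34289 + (1/102)*22471)*11494 = (34289 + 22471/102)*11494 = (3519949/102)*11494 = 20229146903/51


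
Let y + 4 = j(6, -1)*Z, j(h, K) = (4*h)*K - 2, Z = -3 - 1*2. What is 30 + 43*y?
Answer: 5448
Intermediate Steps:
Z = -5 (Z = -3 - 2 = -5)
j(h, K) = -2 + 4*K*h (j(h, K) = 4*K*h - 2 = -2 + 4*K*h)
y = 126 (y = -4 + (-2 + 4*(-1)*6)*(-5) = -4 + (-2 - 24)*(-5) = -4 - 26*(-5) = -4 + 130 = 126)
30 + 43*y = 30 + 43*126 = 30 + 5418 = 5448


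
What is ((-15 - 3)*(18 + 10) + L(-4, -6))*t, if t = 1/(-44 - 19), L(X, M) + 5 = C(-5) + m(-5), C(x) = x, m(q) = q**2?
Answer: 163/21 ≈ 7.7619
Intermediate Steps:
L(X, M) = 15 (L(X, M) = -5 + (-5 + (-5)**2) = -5 + (-5 + 25) = -5 + 20 = 15)
t = -1/63 (t = 1/(-63) = -1/63 ≈ -0.015873)
((-15 - 3)*(18 + 10) + L(-4, -6))*t = ((-15 - 3)*(18 + 10) + 15)*(-1/63) = (-18*28 + 15)*(-1/63) = (-504 + 15)*(-1/63) = -489*(-1/63) = 163/21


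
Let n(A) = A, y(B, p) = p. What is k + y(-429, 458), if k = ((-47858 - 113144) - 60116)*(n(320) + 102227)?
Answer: -22674987088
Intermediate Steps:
k = -22674987546 (k = ((-47858 - 113144) - 60116)*(320 + 102227) = (-161002 - 60116)*102547 = -221118*102547 = -22674987546)
k + y(-429, 458) = -22674987546 + 458 = -22674987088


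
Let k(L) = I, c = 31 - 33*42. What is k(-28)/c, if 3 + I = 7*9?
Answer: -12/271 ≈ -0.044280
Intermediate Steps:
c = -1355 (c = 31 - 1386 = -1355)
I = 60 (I = -3 + 7*9 = -3 + 63 = 60)
k(L) = 60
k(-28)/c = 60/(-1355) = 60*(-1/1355) = -12/271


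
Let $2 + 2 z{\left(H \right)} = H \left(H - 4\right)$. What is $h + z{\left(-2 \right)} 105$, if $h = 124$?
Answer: $649$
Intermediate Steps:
$z{\left(H \right)} = -1 + \frac{H \left(-4 + H\right)}{2}$ ($z{\left(H \right)} = -1 + \frac{H \left(H - 4\right)}{2} = -1 + \frac{H \left(-4 + H\right)}{2}$)
$h + z{\left(-2 \right)} 105 = 124 + \left(-1 + \frac{\left(-2\right)^{2}}{2} - -4\right) 105 = 124 + \left(-1 + \frac{1}{2} \cdot 4 + 4\right) 105 = 124 + \left(-1 + 2 + 4\right) 105 = 124 + 5 \cdot 105 = 124 + 525 = 649$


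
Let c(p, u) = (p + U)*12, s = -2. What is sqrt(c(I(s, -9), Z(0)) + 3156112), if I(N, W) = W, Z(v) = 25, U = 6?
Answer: 2*sqrt(789019) ≈ 1776.5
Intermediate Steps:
c(p, u) = 72 + 12*p (c(p, u) = (p + 6)*12 = (6 + p)*12 = 72 + 12*p)
sqrt(c(I(s, -9), Z(0)) + 3156112) = sqrt((72 + 12*(-9)) + 3156112) = sqrt((72 - 108) + 3156112) = sqrt(-36 + 3156112) = sqrt(3156076) = 2*sqrt(789019)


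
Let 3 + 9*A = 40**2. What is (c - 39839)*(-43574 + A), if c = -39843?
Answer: 31121319058/9 ≈ 3.4579e+9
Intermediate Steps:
A = 1597/9 (A = -1/3 + (1/9)*40**2 = -1/3 + (1/9)*1600 = -1/3 + 1600/9 = 1597/9 ≈ 177.44)
(c - 39839)*(-43574 + A) = (-39843 - 39839)*(-43574 + 1597/9) = -79682*(-390569/9) = 31121319058/9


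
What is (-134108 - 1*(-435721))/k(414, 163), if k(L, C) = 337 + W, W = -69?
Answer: 301613/268 ≈ 1125.4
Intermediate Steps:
k(L, C) = 268 (k(L, C) = 337 - 69 = 268)
(-134108 - 1*(-435721))/k(414, 163) = (-134108 - 1*(-435721))/268 = (-134108 + 435721)*(1/268) = 301613*(1/268) = 301613/268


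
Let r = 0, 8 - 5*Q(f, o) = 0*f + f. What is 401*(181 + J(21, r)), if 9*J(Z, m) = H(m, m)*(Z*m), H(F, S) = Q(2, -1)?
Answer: 72581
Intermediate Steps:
Q(f, o) = 8/5 - f/5 (Q(f, o) = 8/5 - (0*f + f)/5 = 8/5 - (0 + f)/5 = 8/5 - f/5)
H(F, S) = 6/5 (H(F, S) = 8/5 - ⅕*2 = 8/5 - ⅖ = 6/5)
J(Z, m) = 2*Z*m/15 (J(Z, m) = (6*(Z*m)/5)/9 = (6*Z*m/5)/9 = 2*Z*m/15)
401*(181 + J(21, r)) = 401*(181 + (2/15)*21*0) = 401*(181 + 0) = 401*181 = 72581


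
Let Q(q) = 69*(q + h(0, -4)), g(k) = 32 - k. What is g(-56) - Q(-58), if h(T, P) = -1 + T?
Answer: 4159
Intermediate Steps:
Q(q) = -69 + 69*q (Q(q) = 69*(q + (-1 + 0)) = 69*(q - 1) = 69*(-1 + q) = -69 + 69*q)
g(-56) - Q(-58) = (32 - 1*(-56)) - (-69 + 69*(-58)) = (32 + 56) - (-69 - 4002) = 88 - 1*(-4071) = 88 + 4071 = 4159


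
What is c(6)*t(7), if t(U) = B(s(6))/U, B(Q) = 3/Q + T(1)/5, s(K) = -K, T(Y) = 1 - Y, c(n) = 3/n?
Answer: -1/28 ≈ -0.035714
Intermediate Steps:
B(Q) = 3/Q (B(Q) = 3/Q + (1 - 1*1)/5 = 3/Q + (1 - 1)*(⅕) = 3/Q + 0*(⅕) = 3/Q + 0 = 3/Q)
t(U) = -1/(2*U) (t(U) = (3/((-1*6)))/U = (3/(-6))/U = (3*(-⅙))/U = -1/(2*U))
c(6)*t(7) = (3/6)*(-½/7) = (3*(⅙))*(-½*⅐) = (½)*(-1/14) = -1/28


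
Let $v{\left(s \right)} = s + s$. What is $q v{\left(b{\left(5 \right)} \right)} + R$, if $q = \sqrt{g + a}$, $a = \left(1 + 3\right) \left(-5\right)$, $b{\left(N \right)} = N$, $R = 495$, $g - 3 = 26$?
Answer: $525$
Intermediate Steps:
$g = 29$ ($g = 3 + 26 = 29$)
$a = -20$ ($a = 4 \left(-5\right) = -20$)
$q = 3$ ($q = \sqrt{29 - 20} = \sqrt{9} = 3$)
$v{\left(s \right)} = 2 s$
$q v{\left(b{\left(5 \right)} \right)} + R = 3 \cdot 2 \cdot 5 + 495 = 3 \cdot 10 + 495 = 30 + 495 = 525$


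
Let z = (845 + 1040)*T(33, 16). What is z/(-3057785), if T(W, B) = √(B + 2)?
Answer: -1131*√2/611557 ≈ -0.0026154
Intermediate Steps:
T(W, B) = √(2 + B)
z = 5655*√2 (z = (845 + 1040)*√(2 + 16) = 1885*√18 = 1885*(3*√2) = 5655*√2 ≈ 7997.4)
z/(-3057785) = (5655*√2)/(-3057785) = (5655*√2)*(-1/3057785) = -1131*√2/611557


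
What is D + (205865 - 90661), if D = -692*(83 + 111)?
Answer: -19044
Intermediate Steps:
D = -134248 (D = -692*194 = -134248)
D + (205865 - 90661) = -134248 + (205865 - 90661) = -134248 + 115204 = -19044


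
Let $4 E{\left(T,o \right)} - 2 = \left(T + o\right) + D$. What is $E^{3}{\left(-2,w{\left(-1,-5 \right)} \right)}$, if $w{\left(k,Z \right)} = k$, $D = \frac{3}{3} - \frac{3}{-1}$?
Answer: $\frac{27}{64} \approx 0.42188$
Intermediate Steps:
$D = 4$ ($D = 3 \cdot \frac{1}{3} - -3 = 1 + 3 = 4$)
$E{\left(T,o \right)} = \frac{3}{2} + \frac{T}{4} + \frac{o}{4}$ ($E{\left(T,o \right)} = \frac{1}{2} + \frac{\left(T + o\right) + 4}{4} = \frac{1}{2} + \frac{4 + T + o}{4} = \frac{1}{2} + \left(1 + \frac{T}{4} + \frac{o}{4}\right) = \frac{3}{2} + \frac{T}{4} + \frac{o}{4}$)
$E^{3}{\left(-2,w{\left(-1,-5 \right)} \right)} = \left(\frac{3}{2} + \frac{1}{4} \left(-2\right) + \frac{1}{4} \left(-1\right)\right)^{3} = \left(\frac{3}{2} - \frac{1}{2} - \frac{1}{4}\right)^{3} = \left(\frac{3}{4}\right)^{3} = \frac{27}{64}$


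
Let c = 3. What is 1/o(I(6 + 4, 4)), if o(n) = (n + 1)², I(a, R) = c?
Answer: 1/16 ≈ 0.062500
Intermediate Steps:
I(a, R) = 3
o(n) = (1 + n)²
1/o(I(6 + 4, 4)) = 1/((1 + 3)²) = 1/(4²) = 1/16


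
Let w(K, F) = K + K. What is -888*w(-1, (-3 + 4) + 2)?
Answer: 1776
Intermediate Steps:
w(K, F) = 2*K
-888*w(-1, (-3 + 4) + 2) = -1776*(-1) = -888*(-2) = 1776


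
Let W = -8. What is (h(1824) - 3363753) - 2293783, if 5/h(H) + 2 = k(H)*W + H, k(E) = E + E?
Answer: -154801500037/27362 ≈ -5.6575e+6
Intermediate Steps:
k(E) = 2*E
h(H) = 5/(-2 - 15*H) (h(H) = 5/(-2 + ((2*H)*(-8) + H)) = 5/(-2 + (-16*H + H)) = 5/(-2 - 15*H))
(h(1824) - 3363753) - 2293783 = (-5/(2 + 15*1824) - 3363753) - 2293783 = (-5/(2 + 27360) - 3363753) - 2293783 = (-5/27362 - 3363753) - 2293783 = -92039009591/27362 - 2293783 = -154801500037/27362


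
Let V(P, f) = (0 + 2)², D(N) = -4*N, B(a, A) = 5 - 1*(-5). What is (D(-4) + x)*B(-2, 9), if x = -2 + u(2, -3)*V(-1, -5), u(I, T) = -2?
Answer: 60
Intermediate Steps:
B(a, A) = 10 (B(a, A) = 5 + 5 = 10)
V(P, f) = 4 (V(P, f) = 2² = 4)
x = -10 (x = -2 - 2*4 = -2 - 8 = -10)
(D(-4) + x)*B(-2, 9) = (-4*(-4) - 10)*10 = (16 - 10)*10 = 6*10 = 60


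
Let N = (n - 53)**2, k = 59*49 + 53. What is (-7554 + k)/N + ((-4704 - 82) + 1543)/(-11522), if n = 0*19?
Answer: -44006833/32365298 ≈ -1.3597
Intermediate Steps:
n = 0
k = 2944 (k = 2891 + 53 = 2944)
N = 2809 (N = (0 - 53)**2 = (-53)**2 = 2809)
(-7554 + k)/N + ((-4704 - 82) + 1543)/(-11522) = (-7554 + 2944)/2809 + ((-4704 - 82) + 1543)/(-11522) = -4610*1/2809 + (-4786 + 1543)*(-1/11522) = -4610/2809 - 3243*(-1/11522) = -4610/2809 + 3243/11522 = -44006833/32365298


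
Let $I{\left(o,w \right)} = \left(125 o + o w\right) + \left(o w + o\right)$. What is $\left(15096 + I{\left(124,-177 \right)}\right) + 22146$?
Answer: $8970$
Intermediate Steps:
$I{\left(o,w \right)} = 126 o + 2 o w$ ($I{\left(o,w \right)} = \left(125 o + o w\right) + \left(o + o w\right) = 126 o + 2 o w$)
$\left(15096 + I{\left(124,-177 \right)}\right) + 22146 = \left(15096 + 2 \cdot 124 \left(63 - 177\right)\right) + 22146 = \left(15096 + 2 \cdot 124 \left(-114\right)\right) + 22146 = \left(15096 - 28272\right) + 22146 = -13176 + 22146 = 8970$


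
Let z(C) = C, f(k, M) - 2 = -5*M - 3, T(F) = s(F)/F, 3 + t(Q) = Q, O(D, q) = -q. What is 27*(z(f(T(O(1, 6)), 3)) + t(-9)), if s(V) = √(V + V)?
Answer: -756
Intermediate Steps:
s(V) = √2*√V (s(V) = √(2*V) = √2*√V)
t(Q) = -3 + Q
T(F) = √2/√F (T(F) = (√2*√F)/F = √2/√F)
f(k, M) = -1 - 5*M (f(k, M) = 2 + (-5*M - 3) = 2 + (-3 - 5*M) = -1 - 5*M)
27*(z(f(T(O(1, 6)), 3)) + t(-9)) = 27*((-1 - 5*3) + (-3 - 9)) = 27*((-1 - 15) - 12) = 27*(-16 - 12) = 27*(-28) = -756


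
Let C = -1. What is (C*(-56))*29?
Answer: 1624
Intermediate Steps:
(C*(-56))*29 = -1*(-56)*29 = 56*29 = 1624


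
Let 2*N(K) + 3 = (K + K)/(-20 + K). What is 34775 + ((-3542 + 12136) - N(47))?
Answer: 2341913/54 ≈ 43369.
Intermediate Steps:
N(K) = -3/2 + K/(-20 + K) (N(K) = -3/2 + ((K + K)/(-20 + K))/2 = -3/2 + ((2*K)/(-20 + K))/2 = -3/2 + (2*K/(-20 + K))/2 = -3/2 + K/(-20 + K))
34775 + ((-3542 + 12136) - N(47)) = 34775 + ((-3542 + 12136) - (60 - 1*47)/(2*(-20 + 47))) = 34775 + (8594 - (60 - 47)/(2*27)) = 34775 + (8594 - 13/(2*27)) = 34775 + (8594 - 1*13/54) = 34775 + (8594 - 13/54) = 34775 + 464063/54 = 2341913/54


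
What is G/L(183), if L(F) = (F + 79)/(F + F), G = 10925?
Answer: 1999275/131 ≈ 15262.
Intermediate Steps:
L(F) = (79 + F)/(2*F) (L(F) = (79 + F)/((2*F)) = (79 + F)*(1/(2*F)) = (79 + F)/(2*F))
G/L(183) = 10925/(((1/2)*(79 + 183)/183)) = 10925/(((1/2)*(1/183)*262)) = 10925/(131/183) = 10925*(183/131) = 1999275/131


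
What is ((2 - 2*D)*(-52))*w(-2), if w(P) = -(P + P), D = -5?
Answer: -2496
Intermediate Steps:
w(P) = -2*P
((2 - 2*D)*(-52))*w(-2) = ((2 - 2*(-5))*(-52))*(-2*(-2)) = ((2 + 10)*(-52))*4 = (12*(-52))*4 = -624*4 = -2496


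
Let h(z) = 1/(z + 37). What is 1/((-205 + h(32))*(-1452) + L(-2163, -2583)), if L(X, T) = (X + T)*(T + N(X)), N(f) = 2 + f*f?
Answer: -23/510414652408 ≈ -4.5061e-11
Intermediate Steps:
h(z) = 1/(37 + z)
N(f) = 2 + f**2
L(X, T) = (T + X)*(2 + T + X**2) (L(X, T) = (X + T)*(T + (2 + X**2)) = (T + X)*(2 + T + X**2))
1/((-205 + h(32))*(-1452) + L(-2163, -2583)) = 1/((-205 + 1/(37 + 32))*(-1452) + ((-2583)**2 - 2583*(-2163) - 2583*(2 + (-2163)**2) - 2163*(2 + (-2163)**2))) = 1/((-205 + 1/69)*(-1452) + (6671889 + 5587029 - 2583*(2 + 4678569) - 2163*(2 + 4678569))) = 1/((-205 + 1/69)*(-1452) + (6671889 + 5587029 - 2583*4678571 - 2163*4678571)) = 1/(-14144/69*(-1452) + (6671889 + 5587029 - 12084748893 - 10119749073)) = 1/(6845696/23 - 22192239048) = 1/(-510414652408/23) = -23/510414652408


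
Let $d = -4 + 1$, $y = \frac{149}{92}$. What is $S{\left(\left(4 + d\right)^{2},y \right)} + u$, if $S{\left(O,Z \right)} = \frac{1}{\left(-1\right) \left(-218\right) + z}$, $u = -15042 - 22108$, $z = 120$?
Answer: $- \frac{12556699}{338} \approx -37150.0$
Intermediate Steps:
$y = \frac{149}{92}$ ($y = 149 \cdot \frac{1}{92} = \frac{149}{92} \approx 1.6196$)
$d = -3$
$u = -37150$
$S{\left(O,Z \right)} = \frac{1}{338}$ ($S{\left(O,Z \right)} = \frac{1}{\left(-1\right) \left(-218\right) + 120} = \frac{1}{218 + 120} = \frac{1}{338}$)
$S{\left(\left(4 + d\right)^{2},y \right)} + u = \frac{1}{338} - 37150 = - \frac{12556699}{338}$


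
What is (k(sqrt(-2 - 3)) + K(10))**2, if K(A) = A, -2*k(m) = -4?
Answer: 144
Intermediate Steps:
k(m) = 2 (k(m) = -1/2*(-4) = 2)
(k(sqrt(-2 - 3)) + K(10))**2 = (2 + 10)**2 = 12**2 = 144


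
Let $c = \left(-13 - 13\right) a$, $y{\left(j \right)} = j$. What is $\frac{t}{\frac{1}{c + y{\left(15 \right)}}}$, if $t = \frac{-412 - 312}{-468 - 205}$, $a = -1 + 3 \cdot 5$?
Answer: $- \frac{252676}{673} \approx -375.45$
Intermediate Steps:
$a = 14$ ($a = -1 + 15 = 14$)
$c = -364$ ($c = \left(-13 - 13\right) 14 = \left(-26\right) 14 = -364$)
$t = \frac{724}{673}$ ($t = - \frac{724}{-673} = \left(-724\right) \left(- \frac{1}{673}\right) = \frac{724}{673} \approx 1.0758$)
$\frac{t}{\frac{1}{c + y{\left(15 \right)}}} = \frac{724}{673 \frac{1}{-364 + 15}} = \frac{724}{673 \frac{1}{-349}} = \frac{724}{673 \left(- \frac{1}{349}\right)} = \frac{724}{673} \left(-349\right) = - \frac{252676}{673}$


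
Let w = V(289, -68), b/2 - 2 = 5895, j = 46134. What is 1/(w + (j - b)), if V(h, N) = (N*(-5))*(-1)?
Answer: 1/34000 ≈ 2.9412e-5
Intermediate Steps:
b = 11794 (b = 4 + 2*5895 = 4 + 11790 = 11794)
V(h, N) = 5*N (V(h, N) = -5*N*(-1) = 5*N)
w = -340 (w = 5*(-68) = -340)
1/(w + (j - b)) = 1/(-340 + (46134 - 1*11794)) = 1/(-340 + (46134 - 11794)) = 1/(-340 + 34340) = 1/34000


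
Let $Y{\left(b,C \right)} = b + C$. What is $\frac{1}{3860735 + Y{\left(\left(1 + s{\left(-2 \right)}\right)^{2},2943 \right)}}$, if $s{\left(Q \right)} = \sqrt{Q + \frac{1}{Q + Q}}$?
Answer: $\frac{20606276}{79615989485331} - \frac{16 i}{79615989485331} \approx 2.5882 \cdot 10^{-7} - 2.0096 \cdot 10^{-13} i$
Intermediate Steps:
$s{\left(Q \right)} = \sqrt{Q + \frac{1}{2 Q}}$
$Y{\left(b,C \right)} = C + b$
$\frac{1}{3860735 + Y{\left(\left(1 + s{\left(-2 \right)}\right)^{2},2943 \right)}} = \frac{1}{3860735 + \left(2943 + \left(1 + \frac{\sqrt{\frac{2}{-2} + 4 \left(-2\right)}}{2}\right)^{2}\right)} = \frac{1}{3860735 + \left(2943 + \left(1 + \frac{\sqrt{2 \left(- \frac{1}{2}\right) - 8}}{2}\right)^{2}\right)} = \frac{1}{3860735 + \left(2943 + \left(1 + \frac{\sqrt{-1 - 8}}{2}\right)^{2}\right)} = \frac{1}{3860735 + \left(2943 + \left(1 + \frac{\sqrt{-9}}{2}\right)^{2}\right)} = \frac{1}{3860735 + \left(2943 + \left(1 + \frac{3 i}{2}\right)^{2}\right)} = \frac{1}{3863678 + \left(1 + \frac{3 i}{2}\right)^{2}}$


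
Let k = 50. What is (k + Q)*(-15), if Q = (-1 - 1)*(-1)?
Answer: -780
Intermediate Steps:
Q = 2 (Q = -2*(-1) = 2)
(k + Q)*(-15) = (50 + 2)*(-15) = 52*(-15) = -780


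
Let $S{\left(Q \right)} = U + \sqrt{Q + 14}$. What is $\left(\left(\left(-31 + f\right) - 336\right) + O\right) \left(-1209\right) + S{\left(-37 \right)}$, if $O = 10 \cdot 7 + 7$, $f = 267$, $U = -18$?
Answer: $27789 + i \sqrt{23} \approx 27789.0 + 4.7958 i$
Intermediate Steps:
$O = 77$ ($O = 70 + 7 = 77$)
$S{\left(Q \right)} = -18 + \sqrt{14 + Q}$ ($S{\left(Q \right)} = -18 + \sqrt{Q + 14} = -18 + \sqrt{14 + Q}$)
$\left(\left(\left(-31 + f\right) - 336\right) + O\right) \left(-1209\right) + S{\left(-37 \right)} = \left(\left(\left(-31 + 267\right) - 336\right) + 77\right) \left(-1209\right) - \left(18 - \sqrt{14 - 37}\right) = \left(\left(236 - 336\right) + 77\right) \left(-1209\right) - \left(18 - \sqrt{-23}\right) = \left(-100 + 77\right) \left(-1209\right) - \left(18 - i \sqrt{23}\right) = \left(-23\right) \left(-1209\right) - \left(18 - i \sqrt{23}\right) = 27807 - \left(18 - i \sqrt{23}\right) = 27789 + i \sqrt{23}$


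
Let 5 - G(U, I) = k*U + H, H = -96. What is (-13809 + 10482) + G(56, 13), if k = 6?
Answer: -3562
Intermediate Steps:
G(U, I) = 101 - 6*U (G(U, I) = 5 - (6*U - 96) = 5 - (-96 + 6*U) = 5 + (96 - 6*U) = 101 - 6*U)
(-13809 + 10482) + G(56, 13) = (-13809 + 10482) + (101 - 6*56) = -3327 + (101 - 336) = -3327 - 235 = -3562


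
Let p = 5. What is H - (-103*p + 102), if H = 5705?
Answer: 6118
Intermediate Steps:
H - (-103*p + 102) = 5705 - (-103*5 + 102) = 5705 - (-515 + 102) = 5705 - 1*(-413) = 5705 + 413 = 6118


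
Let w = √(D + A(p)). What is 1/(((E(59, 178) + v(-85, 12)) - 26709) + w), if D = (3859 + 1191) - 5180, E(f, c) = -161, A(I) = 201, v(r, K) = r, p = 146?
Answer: -26955/726571954 - √71/726571954 ≈ -3.7110e-5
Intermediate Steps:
D = -130 (D = 5050 - 5180 = -130)
w = √71 (w = √(-130 + 201) = √71 ≈ 8.4261)
1/(((E(59, 178) + v(-85, 12)) - 26709) + w) = 1/(((-161 - 85) - 26709) + √71) = 1/((-246 - 26709) + √71) = 1/(-26955 + √71)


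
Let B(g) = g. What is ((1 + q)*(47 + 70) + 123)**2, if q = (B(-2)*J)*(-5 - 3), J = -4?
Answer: 52533504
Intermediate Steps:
q = -64 (q = (-2*(-4))*(-5 - 3) = 8*(-8) = -64)
((1 + q)*(47 + 70) + 123)**2 = ((1 - 64)*(47 + 70) + 123)**2 = (-63*117 + 123)**2 = (-7371 + 123)**2 = (-7248)**2 = 52533504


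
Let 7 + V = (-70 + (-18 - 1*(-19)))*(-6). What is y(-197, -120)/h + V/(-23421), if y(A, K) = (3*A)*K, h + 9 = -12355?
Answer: -11257091/1956603 ≈ -5.7534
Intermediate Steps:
h = -12364 (h = -9 - 12355 = -12364)
y(A, K) = 3*A*K
V = 407 (V = -7 + (-70 + (-18 - 1*(-19)))*(-6) = -7 + (-70 + (-18 + 19))*(-6) = -7 + (-70 + 1)*(-6) = -7 - 69*(-6) = -7 + 414 = 407)
y(-197, -120)/h + V/(-23421) = (3*(-197)*(-120))/(-12364) + 407/(-23421) = 70920*(-1/12364) + 407*(-1/23421) = -17730/3091 - 11/633 = -11257091/1956603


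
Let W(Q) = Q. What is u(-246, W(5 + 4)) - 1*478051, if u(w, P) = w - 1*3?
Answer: -478300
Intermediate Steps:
u(w, P) = -3 + w (u(w, P) = w - 3 = -3 + w)
u(-246, W(5 + 4)) - 1*478051 = (-3 - 246) - 1*478051 = -249 - 478051 = -478300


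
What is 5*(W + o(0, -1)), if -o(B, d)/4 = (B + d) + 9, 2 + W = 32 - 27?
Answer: -145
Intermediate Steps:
W = 3 (W = -2 + (32 - 27) = -2 + 5 = 3)
o(B, d) = -36 - 4*B - 4*d (o(B, d) = -4*((B + d) + 9) = -4*(9 + B + d) = -36 - 4*B - 4*d)
5*(W + o(0, -1)) = 5*(3 + (-36 - 4*0 - 4*(-1))) = 5*(3 + (-36 + 0 + 4)) = 5*(3 - 32) = 5*(-29) = -145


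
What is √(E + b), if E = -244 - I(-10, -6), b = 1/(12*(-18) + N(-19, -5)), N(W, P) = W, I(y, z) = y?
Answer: I*√12922885/235 ≈ 15.297*I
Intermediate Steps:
b = -1/235 (b = 1/(12*(-18) - 19) = 1/(-216 - 19) = 1/(-235) = -1/235 ≈ -0.0042553)
E = -234 (E = -244 - 1*(-10) = -244 + 10 = -234)
√(E + b) = √(-234 - 1/235) = √(-54991/235) = I*√12922885/235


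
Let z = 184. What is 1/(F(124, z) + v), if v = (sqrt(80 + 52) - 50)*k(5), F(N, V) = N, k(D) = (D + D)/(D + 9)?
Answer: 721/63104 - 35*sqrt(33)/189312 ≈ 0.010364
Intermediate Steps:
k(D) = 2*D/(9 + D) (k(D) = (2*D)/(9 + D) = 2*D/(9 + D))
v = -250/7 + 10*sqrt(33)/7 (v = (sqrt(80 + 52) - 50)*(2*5/(9 + 5)) = (sqrt(132) - 50)*(2*5/14) = (2*sqrt(33) - 50)*(2*5*(1/14)) = (-50 + 2*sqrt(33))*(5/7) = -250/7 + 10*sqrt(33)/7 ≈ -27.508)
1/(F(124, z) + v) = 1/(124 + (-250/7 + 10*sqrt(33)/7)) = 1/(618/7 + 10*sqrt(33)/7)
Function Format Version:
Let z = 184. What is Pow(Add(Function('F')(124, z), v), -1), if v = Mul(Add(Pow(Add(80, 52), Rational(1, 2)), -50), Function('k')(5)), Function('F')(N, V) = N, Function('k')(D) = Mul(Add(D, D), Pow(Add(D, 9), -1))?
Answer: Add(Rational(721, 63104), Mul(Rational(-35, 189312), Pow(33, Rational(1, 2)))) ≈ 0.010364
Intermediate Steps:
Function('k')(D) = Mul(2, D, Pow(Add(9, D), -1)) (Function('k')(D) = Mul(Mul(2, D), Pow(Add(9, D), -1)) = Mul(2, D, Pow(Add(9, D), -1)))
v = Add(Rational(-250, 7), Mul(Rational(10, 7), Pow(33, Rational(1, 2)))) (v = Mul(Add(Pow(Add(80, 52), Rational(1, 2)), -50), Mul(2, 5, Pow(Add(9, 5), -1))) = Mul(Add(Pow(132, Rational(1, 2)), -50), Mul(2, 5, Pow(14, -1))) = Mul(Add(Mul(2, Pow(33, Rational(1, 2))), -50), Mul(2, 5, Rational(1, 14))) = Mul(Add(-50, Mul(2, Pow(33, Rational(1, 2)))), Rational(5, 7)) = Add(Rational(-250, 7), Mul(Rational(10, 7), Pow(33, Rational(1, 2)))) ≈ -27.508)
Pow(Add(Function('F')(124, z), v), -1) = Pow(Add(124, Add(Rational(-250, 7), Mul(Rational(10, 7), Pow(33, Rational(1, 2))))), -1) = Pow(Add(Rational(618, 7), Mul(Rational(10, 7), Pow(33, Rational(1, 2)))), -1)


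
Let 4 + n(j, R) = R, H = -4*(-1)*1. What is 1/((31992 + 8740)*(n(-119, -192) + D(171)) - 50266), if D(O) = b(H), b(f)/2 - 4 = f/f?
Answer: -1/7626418 ≈ -1.3112e-7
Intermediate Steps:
H = 4 (H = 4*1 = 4)
b(f) = 10 (b(f) = 8 + 2*(f/f) = 8 + 2*1 = 8 + 2 = 10)
D(O) = 10
n(j, R) = -4 + R
1/((31992 + 8740)*(n(-119, -192) + D(171)) - 50266) = 1/((31992 + 8740)*((-4 - 192) + 10) - 50266) = 1/(40732*(-196 + 10) - 50266) = 1/(40732*(-186) - 50266) = 1/(-7576152 - 50266) = 1/(-7626418) = -1/7626418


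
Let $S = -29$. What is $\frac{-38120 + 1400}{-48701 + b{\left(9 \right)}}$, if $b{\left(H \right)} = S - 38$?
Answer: $\frac{765}{1016} \approx 0.75295$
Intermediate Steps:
$b{\left(H \right)} = -67$ ($b{\left(H \right)} = -29 - 38 = -67$)
$\frac{-38120 + 1400}{-48701 + b{\left(9 \right)}} = \frac{-38120 + 1400}{-48701 - 67} = - \frac{36720}{-48768} = \left(-36720\right) \left(- \frac{1}{48768}\right) = \frac{765}{1016}$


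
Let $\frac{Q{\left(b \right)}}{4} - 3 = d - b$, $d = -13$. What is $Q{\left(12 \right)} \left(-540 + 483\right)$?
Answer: $5016$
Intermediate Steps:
$Q{\left(b \right)} = -40 - 4 b$ ($Q{\left(b \right)} = 12 + 4 \left(-13 - b\right) = 12 - \left(52 + 4 b\right) = -40 - 4 b$)
$Q{\left(12 \right)} \left(-540 + 483\right) = \left(-40 - 48\right) \left(-540 + 483\right) = \left(-40 - 48\right) \left(-57\right) = \left(-88\right) \left(-57\right) = 5016$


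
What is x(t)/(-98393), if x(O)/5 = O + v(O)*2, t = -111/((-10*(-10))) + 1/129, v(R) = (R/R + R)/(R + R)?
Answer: 185164861/3609549172860 ≈ 5.1299e-5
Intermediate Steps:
v(R) = (1 + R)/(2*R) (v(R) = (1 + R)/((2*R)) = (1 + R)*(1/(2*R)) = (1 + R)/(2*R))
t = -14219/12900 (t = -111/100 + 1*(1/129) = -111*1/100 + 1/129 = -111/100 + 1/129 = -14219/12900 ≈ -1.1022)
x(O) = 5*O + 5*(1 + O)/O (x(O) = 5*(O + ((1 + O)/(2*O))*2) = 5*(O + (1 + O)/O) = 5*O + 5*(1 + O)/O)
x(t)/(-98393) = (5 + 5*(-14219/12900) + 5/(-14219/12900))/(-98393) = (5 - 14219/2580 + 5*(-12900/14219))*(-1/98393) = (5 - 14219/2580 - 64500/14219)*(-1/98393) = -185164861/36685020*(-1/98393) = 185164861/3609549172860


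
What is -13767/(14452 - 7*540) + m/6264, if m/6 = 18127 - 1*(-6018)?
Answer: 2097437/96048 ≈ 21.837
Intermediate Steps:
m = 144870 (m = 6*(18127 - 1*(-6018)) = 6*(18127 + 6018) = 6*24145 = 144870)
-13767/(14452 - 7*540) + m/6264 = -13767/(14452 - 7*540) + 144870/6264 = -13767/(14452 - 3780) + 144870*(1/6264) = -13767/10672 + 24145/1044 = 2097437/96048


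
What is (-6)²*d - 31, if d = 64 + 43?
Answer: 3821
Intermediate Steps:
d = 107
(-6)²*d - 31 = (-6)²*107 - 31 = 36*107 - 31 = 3852 - 31 = 3821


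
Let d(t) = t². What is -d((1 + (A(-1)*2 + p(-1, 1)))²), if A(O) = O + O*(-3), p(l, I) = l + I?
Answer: -625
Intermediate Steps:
p(l, I) = I + l
A(O) = -2*O (A(O) = O - 3*O = -2*O)
-d((1 + (A(-1)*2 + p(-1, 1)))²) = -((1 + (-2*(-1)*2 + (1 - 1)))²)² = -((1 + (2*2 + 0))²)² = -((1 + (4 + 0))²)² = -((1 + 4)²)² = -(5²)² = -1*25² = -1*625 = -625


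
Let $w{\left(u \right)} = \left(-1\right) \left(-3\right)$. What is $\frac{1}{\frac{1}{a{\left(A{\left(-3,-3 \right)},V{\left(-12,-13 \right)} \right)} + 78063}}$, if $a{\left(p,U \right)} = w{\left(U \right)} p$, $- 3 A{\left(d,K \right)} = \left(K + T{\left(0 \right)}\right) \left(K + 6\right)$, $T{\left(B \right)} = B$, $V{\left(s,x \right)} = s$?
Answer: $78072$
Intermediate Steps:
$A{\left(d,K \right)} = - \frac{K \left(6 + K\right)}{3}$ ($A{\left(d,K \right)} = - \frac{\left(K + 0\right) \left(K + 6\right)}{3} = - \frac{K \left(6 + K\right)}{3}$)
$w{\left(u \right)} = 3$
$a{\left(p,U \right)} = 3 p$
$\frac{1}{\frac{1}{a{\left(A{\left(-3,-3 \right)},V{\left(-12,-13 \right)} \right)} + 78063}} = \frac{1}{\frac{1}{3 \cdot \frac{1}{3} \left(-3\right) \left(-6 - -3\right) + 78063}} = \frac{1}{\frac{1}{3 \cdot \frac{1}{3} \left(-3\right) \left(-6 + 3\right) + 78063}} = \frac{1}{\frac{1}{3 \cdot \frac{1}{3} \left(-3\right) \left(-3\right) + 78063}} = \frac{1}{\frac{1}{3 \cdot 3 + 78063}} = \frac{1}{\frac{1}{9 + 78063}} = \frac{1}{\frac{1}{78072}} = 78072$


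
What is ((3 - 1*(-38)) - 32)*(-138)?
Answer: -1242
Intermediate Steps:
((3 - 1*(-38)) - 32)*(-138) = ((3 + 38) - 32)*(-138) = (41 - 32)*(-138) = 9*(-138) = -1242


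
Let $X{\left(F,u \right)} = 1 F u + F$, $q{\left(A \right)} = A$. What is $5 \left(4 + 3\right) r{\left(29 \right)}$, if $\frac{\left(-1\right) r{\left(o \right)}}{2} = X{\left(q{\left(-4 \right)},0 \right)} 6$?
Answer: $1680$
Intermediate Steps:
$X{\left(F,u \right)} = F + F u$ ($X{\left(F,u \right)} = F u + F = F + F u$)
$r{\left(o \right)} = 48$ ($r{\left(o \right)} = - 2 - 4 \left(1 + 0\right) 6 = - 2 \left(-4\right) 1 \cdot 6 = - 2 \left(\left(-4\right) 6\right) = \left(-2\right) \left(-24\right) = 48$)
$5 \left(4 + 3\right) r{\left(29 \right)} = 5 \left(4 + 3\right) 48 = 5 \cdot 7 \cdot 48 = 35 \cdot 48 = 1680$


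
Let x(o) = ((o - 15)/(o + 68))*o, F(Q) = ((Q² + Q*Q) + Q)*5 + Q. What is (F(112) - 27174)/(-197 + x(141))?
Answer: -20678042/23407 ≈ -883.41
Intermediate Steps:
F(Q) = 6*Q + 10*Q² (F(Q) = ((Q² + Q²) + Q)*5 + Q = (2*Q² + Q)*5 + Q = (Q + 2*Q²)*5 + Q = (5*Q + 10*Q²) + Q = 6*Q + 10*Q²)
x(o) = o*(-15 + o)/(68 + o) (x(o) = ((-15 + o)/(68 + o))*o = o*(-15 + o)/(68 + o))
(F(112) - 27174)/(-197 + x(141)) = (2*112*(3 + 5*112) - 27174)/(-197 + 141*(-15 + 141)/(68 + 141)) = (2*112*(3 + 560) - 27174)/(-197 + 141*126/209) = (2*112*563 - 27174)/(-197 + 141*(1/209)*126) = (126112 - 27174)/(-197 + 17766/209) = 98938/(-23407/209) = 98938*(-209/23407) = -20678042/23407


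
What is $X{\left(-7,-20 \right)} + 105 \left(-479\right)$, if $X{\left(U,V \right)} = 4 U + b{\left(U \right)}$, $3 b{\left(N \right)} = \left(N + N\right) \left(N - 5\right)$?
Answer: $-50267$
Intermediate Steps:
$b{\left(N \right)} = \frac{2 N \left(-5 + N\right)}{3}$ ($b{\left(N \right)} = \frac{\left(N + N\right) \left(N - 5\right)}{3} = \frac{2 N \left(-5 + N\right)}{3}$)
$X{\left(U,V \right)} = 4 U + \frac{2 U \left(-5 + U\right)}{3}$
$X{\left(-7,-20 \right)} + 105 \left(-479\right) = \frac{2}{3} \left(-7\right) \left(1 - 7\right) + 105 \left(-479\right) = \frac{2}{3} \left(-7\right) \left(-6\right) - 50295 = 28 - 50295 = -50267$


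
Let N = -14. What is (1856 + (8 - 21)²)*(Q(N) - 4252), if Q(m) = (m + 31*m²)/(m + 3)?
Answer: -106988850/11 ≈ -9.7263e+6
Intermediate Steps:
Q(m) = (m + 31*m²)/(3 + m)
(1856 + (8 - 21)²)*(Q(N) - 4252) = (1856 + (8 - 21)²)*(-14*(1 + 31*(-14))/(3 - 14) - 4252) = (1856 + (-13)²)*(-14*(1 - 434)/(-11) - 4252) = (1856 + 169)*(-14*(-1/11)*(-433) - 4252) = 2025*(-6062/11 - 4252) = 2025*(-52834/11) = -106988850/11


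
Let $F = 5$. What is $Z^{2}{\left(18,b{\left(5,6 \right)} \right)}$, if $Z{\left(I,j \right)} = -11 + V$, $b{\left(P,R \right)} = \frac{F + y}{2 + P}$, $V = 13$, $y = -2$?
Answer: $4$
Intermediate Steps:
$b{\left(P,R \right)} = \frac{3}{2 + P}$ ($b{\left(P,R \right)} = \frac{5 - 2}{2 + P} = \frac{3}{2 + P}$)
$Z{\left(I,j \right)} = 2$ ($Z{\left(I,j \right)} = -11 + 13 = 2$)
$Z^{2}{\left(18,b{\left(5,6 \right)} \right)} = 2^{2} = 4$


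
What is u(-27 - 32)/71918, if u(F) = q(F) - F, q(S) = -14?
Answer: 45/71918 ≈ 0.00062571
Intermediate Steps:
u(F) = -14 - F
u(-27 - 32)/71918 = (-14 - (-27 - 32))/71918 = (-14 - 1*(-59))*(1/71918) = (-14 + 59)*(1/71918) = 45*(1/71918) = 45/71918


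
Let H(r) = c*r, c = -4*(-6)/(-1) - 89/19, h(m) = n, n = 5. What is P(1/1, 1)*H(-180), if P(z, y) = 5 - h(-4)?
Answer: 0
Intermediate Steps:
h(m) = 5
c = -545/19 (c = 24*(-1) - 89*1/19 = -24 - 89/19 = -545/19 ≈ -28.684)
P(z, y) = 0 (P(z, y) = 5 - 1*5 = 5 - 5 = 0)
H(r) = -545*r/19
P(1/1, 1)*H(-180) = 0*(-545/19*(-180)) = 0*(98100/19) = 0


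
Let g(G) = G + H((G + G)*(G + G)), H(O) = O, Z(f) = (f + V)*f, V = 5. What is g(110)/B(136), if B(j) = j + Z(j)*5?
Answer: 24255/48008 ≈ 0.50523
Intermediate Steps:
Z(f) = f*(5 + f) (Z(f) = (f + 5)*f = (5 + f)*f = f*(5 + f))
B(j) = j + 5*j*(5 + j) (B(j) = j + (j*(5 + j))*5 = j + 5*j*(5 + j))
g(G) = G + 4*G² (g(G) = G + (G + G)*(G + G) = G + (2*G)*(2*G) = G + 4*G²)
g(110)/B(136) = (110*(1 + 4*110))/((136*(26 + 5*136))) = (110*(1 + 440))/((136*(26 + 680))) = (110*441)/((136*706)) = 48510/96016 = 48510*(1/96016) = 24255/48008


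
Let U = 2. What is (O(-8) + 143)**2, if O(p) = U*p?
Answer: 16129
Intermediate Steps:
O(p) = 2*p
(O(-8) + 143)**2 = (2*(-8) + 143)**2 = (-16 + 143)**2 = 127**2 = 16129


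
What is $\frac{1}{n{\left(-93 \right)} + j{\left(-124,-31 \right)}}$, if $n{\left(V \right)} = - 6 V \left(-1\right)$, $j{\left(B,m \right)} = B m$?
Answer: $\frac{1}{3286} \approx 0.00030432$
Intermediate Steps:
$n{\left(V \right)} = 6 V$
$\frac{1}{n{\left(-93 \right)} + j{\left(-124,-31 \right)}} = \frac{1}{6 \left(-93\right) - -3844} = \frac{1}{-558 + 3844} = \frac{1}{3286}$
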